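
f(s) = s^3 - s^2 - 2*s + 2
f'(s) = 3*s^2 - 2*s - 2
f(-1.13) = 1.54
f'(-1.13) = 4.09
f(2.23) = 3.66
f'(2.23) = 8.46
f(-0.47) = 2.62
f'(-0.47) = -0.40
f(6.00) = 170.00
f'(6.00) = 94.00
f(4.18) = 49.20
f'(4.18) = 42.06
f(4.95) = 88.88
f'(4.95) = 61.61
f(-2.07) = -7.01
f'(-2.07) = 14.99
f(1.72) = 0.69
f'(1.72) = 3.44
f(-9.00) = -790.00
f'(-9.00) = 259.00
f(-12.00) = -1846.00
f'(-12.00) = 454.00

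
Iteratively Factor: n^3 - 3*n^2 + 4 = (n - 2)*(n^2 - n - 2) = (n - 2)^2*(n + 1)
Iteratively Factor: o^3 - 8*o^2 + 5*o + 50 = (o - 5)*(o^2 - 3*o - 10) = (o - 5)*(o + 2)*(o - 5)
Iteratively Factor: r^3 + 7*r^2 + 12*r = (r + 4)*(r^2 + 3*r) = (r + 3)*(r + 4)*(r)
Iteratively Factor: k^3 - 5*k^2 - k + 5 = (k - 1)*(k^2 - 4*k - 5) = (k - 1)*(k + 1)*(k - 5)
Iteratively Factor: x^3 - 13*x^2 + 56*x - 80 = (x - 5)*(x^2 - 8*x + 16) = (x - 5)*(x - 4)*(x - 4)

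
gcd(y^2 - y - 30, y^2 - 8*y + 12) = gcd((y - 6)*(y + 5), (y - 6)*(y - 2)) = y - 6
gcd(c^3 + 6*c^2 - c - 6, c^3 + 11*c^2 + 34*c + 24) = c^2 + 7*c + 6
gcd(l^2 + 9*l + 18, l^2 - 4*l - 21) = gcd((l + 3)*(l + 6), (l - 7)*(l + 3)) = l + 3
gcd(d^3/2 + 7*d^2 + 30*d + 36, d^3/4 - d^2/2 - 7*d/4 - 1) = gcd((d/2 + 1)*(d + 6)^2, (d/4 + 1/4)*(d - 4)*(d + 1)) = 1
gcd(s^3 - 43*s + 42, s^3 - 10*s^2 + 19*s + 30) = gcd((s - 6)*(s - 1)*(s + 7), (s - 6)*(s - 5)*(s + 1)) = s - 6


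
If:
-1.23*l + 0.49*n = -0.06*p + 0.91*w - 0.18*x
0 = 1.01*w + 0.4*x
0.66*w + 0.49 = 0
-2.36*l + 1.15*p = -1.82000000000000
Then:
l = 0.48728813559322*p + 0.771186440677966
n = 1.10074368730543*p - 0.131588891334654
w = -0.74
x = 1.87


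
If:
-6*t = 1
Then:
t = -1/6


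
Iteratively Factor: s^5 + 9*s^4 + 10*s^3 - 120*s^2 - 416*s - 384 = (s + 4)*(s^4 + 5*s^3 - 10*s^2 - 80*s - 96) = (s + 3)*(s + 4)*(s^3 + 2*s^2 - 16*s - 32) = (s - 4)*(s + 3)*(s + 4)*(s^2 + 6*s + 8) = (s - 4)*(s + 3)*(s + 4)^2*(s + 2)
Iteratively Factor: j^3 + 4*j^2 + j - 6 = (j + 3)*(j^2 + j - 2) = (j - 1)*(j + 3)*(j + 2)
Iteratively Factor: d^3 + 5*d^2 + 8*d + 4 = (d + 1)*(d^2 + 4*d + 4) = (d + 1)*(d + 2)*(d + 2)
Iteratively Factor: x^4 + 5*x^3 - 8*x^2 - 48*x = (x - 3)*(x^3 + 8*x^2 + 16*x) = x*(x - 3)*(x^2 + 8*x + 16) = x*(x - 3)*(x + 4)*(x + 4)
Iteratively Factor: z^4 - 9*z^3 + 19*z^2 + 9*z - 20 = (z - 1)*(z^3 - 8*z^2 + 11*z + 20) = (z - 4)*(z - 1)*(z^2 - 4*z - 5) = (z - 4)*(z - 1)*(z + 1)*(z - 5)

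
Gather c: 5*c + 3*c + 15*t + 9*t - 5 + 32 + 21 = 8*c + 24*t + 48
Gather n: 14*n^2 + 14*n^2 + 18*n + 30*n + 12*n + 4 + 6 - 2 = 28*n^2 + 60*n + 8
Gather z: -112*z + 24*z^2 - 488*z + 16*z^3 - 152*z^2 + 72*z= 16*z^3 - 128*z^2 - 528*z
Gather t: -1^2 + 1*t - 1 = t - 2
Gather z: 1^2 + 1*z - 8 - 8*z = -7*z - 7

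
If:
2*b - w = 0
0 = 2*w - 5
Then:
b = 5/4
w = 5/2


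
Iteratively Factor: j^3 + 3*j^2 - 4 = (j - 1)*(j^2 + 4*j + 4) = (j - 1)*(j + 2)*(j + 2)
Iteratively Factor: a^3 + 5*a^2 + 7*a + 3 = (a + 3)*(a^2 + 2*a + 1) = (a + 1)*(a + 3)*(a + 1)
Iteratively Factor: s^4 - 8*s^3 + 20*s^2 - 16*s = (s)*(s^3 - 8*s^2 + 20*s - 16) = s*(s - 2)*(s^2 - 6*s + 8) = s*(s - 2)^2*(s - 4)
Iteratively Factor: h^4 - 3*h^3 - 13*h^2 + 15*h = (h + 3)*(h^3 - 6*h^2 + 5*h) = h*(h + 3)*(h^2 - 6*h + 5) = h*(h - 1)*(h + 3)*(h - 5)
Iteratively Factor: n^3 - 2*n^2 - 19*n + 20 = (n - 5)*(n^2 + 3*n - 4) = (n - 5)*(n + 4)*(n - 1)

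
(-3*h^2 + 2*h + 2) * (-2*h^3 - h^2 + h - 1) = 6*h^5 - h^4 - 9*h^3 + 3*h^2 - 2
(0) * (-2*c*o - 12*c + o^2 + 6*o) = 0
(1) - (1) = 0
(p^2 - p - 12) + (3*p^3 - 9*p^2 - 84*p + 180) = 3*p^3 - 8*p^2 - 85*p + 168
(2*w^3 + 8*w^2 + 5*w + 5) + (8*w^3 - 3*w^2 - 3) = 10*w^3 + 5*w^2 + 5*w + 2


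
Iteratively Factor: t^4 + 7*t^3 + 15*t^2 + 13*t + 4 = (t + 1)*(t^3 + 6*t^2 + 9*t + 4) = (t + 1)^2*(t^2 + 5*t + 4) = (t + 1)^3*(t + 4)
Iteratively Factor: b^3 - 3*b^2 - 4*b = (b - 4)*(b^2 + b) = (b - 4)*(b + 1)*(b)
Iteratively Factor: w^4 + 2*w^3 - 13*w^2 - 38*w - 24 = (w + 3)*(w^3 - w^2 - 10*w - 8) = (w + 2)*(w + 3)*(w^2 - 3*w - 4) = (w + 1)*(w + 2)*(w + 3)*(w - 4)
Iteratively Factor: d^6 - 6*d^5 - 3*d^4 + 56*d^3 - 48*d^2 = (d)*(d^5 - 6*d^4 - 3*d^3 + 56*d^2 - 48*d) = d*(d + 3)*(d^4 - 9*d^3 + 24*d^2 - 16*d) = d*(d - 4)*(d + 3)*(d^3 - 5*d^2 + 4*d) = d*(d - 4)^2*(d + 3)*(d^2 - d) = d*(d - 4)^2*(d - 1)*(d + 3)*(d)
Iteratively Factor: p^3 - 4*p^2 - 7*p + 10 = (p - 1)*(p^2 - 3*p - 10) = (p - 5)*(p - 1)*(p + 2)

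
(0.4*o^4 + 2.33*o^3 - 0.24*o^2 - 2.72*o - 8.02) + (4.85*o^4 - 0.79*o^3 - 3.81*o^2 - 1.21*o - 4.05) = 5.25*o^4 + 1.54*o^3 - 4.05*o^2 - 3.93*o - 12.07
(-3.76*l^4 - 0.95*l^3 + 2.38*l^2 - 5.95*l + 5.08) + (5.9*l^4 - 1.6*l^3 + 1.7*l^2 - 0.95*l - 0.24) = 2.14*l^4 - 2.55*l^3 + 4.08*l^2 - 6.9*l + 4.84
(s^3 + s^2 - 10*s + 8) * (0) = 0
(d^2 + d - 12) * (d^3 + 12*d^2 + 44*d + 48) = d^5 + 13*d^4 + 44*d^3 - 52*d^2 - 480*d - 576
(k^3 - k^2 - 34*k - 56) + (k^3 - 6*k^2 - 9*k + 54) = 2*k^3 - 7*k^2 - 43*k - 2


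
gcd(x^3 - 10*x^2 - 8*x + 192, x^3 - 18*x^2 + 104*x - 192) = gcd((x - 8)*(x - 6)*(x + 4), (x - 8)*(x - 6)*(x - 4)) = x^2 - 14*x + 48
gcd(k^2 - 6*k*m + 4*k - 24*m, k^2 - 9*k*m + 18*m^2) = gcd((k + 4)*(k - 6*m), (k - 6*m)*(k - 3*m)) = k - 6*m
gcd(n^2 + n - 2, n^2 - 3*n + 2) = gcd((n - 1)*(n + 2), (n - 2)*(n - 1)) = n - 1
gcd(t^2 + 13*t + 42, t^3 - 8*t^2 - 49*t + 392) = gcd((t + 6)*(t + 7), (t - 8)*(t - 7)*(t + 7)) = t + 7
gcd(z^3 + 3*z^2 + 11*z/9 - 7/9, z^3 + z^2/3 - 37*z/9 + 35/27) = z^2 + 2*z - 7/9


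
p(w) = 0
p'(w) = 0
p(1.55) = 0.00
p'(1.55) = 0.00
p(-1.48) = 0.00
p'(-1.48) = 0.00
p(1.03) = 0.00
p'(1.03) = 0.00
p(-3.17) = 0.00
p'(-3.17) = 0.00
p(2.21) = 0.00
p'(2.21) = 0.00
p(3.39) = 0.00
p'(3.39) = 0.00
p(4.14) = 0.00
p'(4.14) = 0.00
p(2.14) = 0.00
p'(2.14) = 0.00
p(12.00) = 0.00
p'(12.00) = 0.00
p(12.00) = 0.00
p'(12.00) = 0.00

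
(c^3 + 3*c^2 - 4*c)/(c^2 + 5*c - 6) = c*(c + 4)/(c + 6)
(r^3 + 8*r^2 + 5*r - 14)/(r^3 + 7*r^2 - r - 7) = (r + 2)/(r + 1)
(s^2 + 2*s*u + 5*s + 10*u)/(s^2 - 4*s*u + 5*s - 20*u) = (s + 2*u)/(s - 4*u)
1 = 1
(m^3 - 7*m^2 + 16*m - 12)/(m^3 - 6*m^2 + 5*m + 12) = (m^2 - 4*m + 4)/(m^2 - 3*m - 4)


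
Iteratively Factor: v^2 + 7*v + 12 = (v + 4)*(v + 3)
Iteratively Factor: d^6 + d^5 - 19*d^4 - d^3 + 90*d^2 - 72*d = (d - 3)*(d^5 + 4*d^4 - 7*d^3 - 22*d^2 + 24*d) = (d - 3)*(d - 1)*(d^4 + 5*d^3 - 2*d^2 - 24*d) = d*(d - 3)*(d - 1)*(d^3 + 5*d^2 - 2*d - 24) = d*(d - 3)*(d - 2)*(d - 1)*(d^2 + 7*d + 12) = d*(d - 3)*(d - 2)*(d - 1)*(d + 3)*(d + 4)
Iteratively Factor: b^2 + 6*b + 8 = (b + 2)*(b + 4)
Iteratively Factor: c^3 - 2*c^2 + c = (c - 1)*(c^2 - c) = c*(c - 1)*(c - 1)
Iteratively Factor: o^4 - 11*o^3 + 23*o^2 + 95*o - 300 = (o + 3)*(o^3 - 14*o^2 + 65*o - 100) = (o - 5)*(o + 3)*(o^2 - 9*o + 20) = (o - 5)^2*(o + 3)*(o - 4)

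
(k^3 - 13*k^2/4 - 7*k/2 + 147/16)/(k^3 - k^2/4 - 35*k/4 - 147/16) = (2*k - 3)/(2*k + 3)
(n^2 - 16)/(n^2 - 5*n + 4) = (n + 4)/(n - 1)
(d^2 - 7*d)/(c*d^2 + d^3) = (d - 7)/(d*(c + d))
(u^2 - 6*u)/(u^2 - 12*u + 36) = u/(u - 6)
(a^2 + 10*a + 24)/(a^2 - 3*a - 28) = (a + 6)/(a - 7)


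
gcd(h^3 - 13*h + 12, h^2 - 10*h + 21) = h - 3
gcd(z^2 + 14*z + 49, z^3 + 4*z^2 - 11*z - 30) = 1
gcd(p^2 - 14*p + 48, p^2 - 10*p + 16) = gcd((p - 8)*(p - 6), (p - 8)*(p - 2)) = p - 8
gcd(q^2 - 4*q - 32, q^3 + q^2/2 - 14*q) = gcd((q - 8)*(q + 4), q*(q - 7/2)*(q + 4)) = q + 4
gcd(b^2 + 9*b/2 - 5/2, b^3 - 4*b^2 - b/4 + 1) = b - 1/2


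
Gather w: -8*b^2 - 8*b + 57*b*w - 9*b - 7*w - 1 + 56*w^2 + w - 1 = -8*b^2 - 17*b + 56*w^2 + w*(57*b - 6) - 2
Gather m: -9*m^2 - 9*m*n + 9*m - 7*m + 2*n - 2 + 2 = -9*m^2 + m*(2 - 9*n) + 2*n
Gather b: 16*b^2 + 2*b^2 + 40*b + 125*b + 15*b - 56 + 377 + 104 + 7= 18*b^2 + 180*b + 432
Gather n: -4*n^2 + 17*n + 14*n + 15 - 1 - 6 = -4*n^2 + 31*n + 8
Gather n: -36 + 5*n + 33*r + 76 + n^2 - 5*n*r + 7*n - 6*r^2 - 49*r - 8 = n^2 + n*(12 - 5*r) - 6*r^2 - 16*r + 32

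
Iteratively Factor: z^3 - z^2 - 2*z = (z + 1)*(z^2 - 2*z) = (z - 2)*(z + 1)*(z)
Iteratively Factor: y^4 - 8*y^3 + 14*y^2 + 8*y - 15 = (y - 1)*(y^3 - 7*y^2 + 7*y + 15) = (y - 1)*(y + 1)*(y^2 - 8*y + 15) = (y - 5)*(y - 1)*(y + 1)*(y - 3)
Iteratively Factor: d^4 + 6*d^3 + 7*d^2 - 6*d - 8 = (d - 1)*(d^3 + 7*d^2 + 14*d + 8) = (d - 1)*(d + 2)*(d^2 + 5*d + 4) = (d - 1)*(d + 2)*(d + 4)*(d + 1)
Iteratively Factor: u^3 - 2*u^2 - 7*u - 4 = (u - 4)*(u^2 + 2*u + 1) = (u - 4)*(u + 1)*(u + 1)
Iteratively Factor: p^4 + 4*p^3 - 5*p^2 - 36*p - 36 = (p - 3)*(p^3 + 7*p^2 + 16*p + 12) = (p - 3)*(p + 2)*(p^2 + 5*p + 6) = (p - 3)*(p + 2)*(p + 3)*(p + 2)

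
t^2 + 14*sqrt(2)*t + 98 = (t + 7*sqrt(2))^2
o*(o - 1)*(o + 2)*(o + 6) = o^4 + 7*o^3 + 4*o^2 - 12*o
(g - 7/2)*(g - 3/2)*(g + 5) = g^3 - 79*g/4 + 105/4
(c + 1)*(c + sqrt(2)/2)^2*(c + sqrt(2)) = c^4 + c^3 + 2*sqrt(2)*c^3 + 5*c^2/2 + 2*sqrt(2)*c^2 + sqrt(2)*c/2 + 5*c/2 + sqrt(2)/2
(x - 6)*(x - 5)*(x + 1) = x^3 - 10*x^2 + 19*x + 30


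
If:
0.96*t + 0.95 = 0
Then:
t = -0.99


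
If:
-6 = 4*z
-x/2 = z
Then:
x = 3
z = -3/2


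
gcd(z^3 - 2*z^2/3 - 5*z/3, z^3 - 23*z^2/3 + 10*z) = z^2 - 5*z/3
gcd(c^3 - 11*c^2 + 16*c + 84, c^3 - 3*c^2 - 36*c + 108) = c - 6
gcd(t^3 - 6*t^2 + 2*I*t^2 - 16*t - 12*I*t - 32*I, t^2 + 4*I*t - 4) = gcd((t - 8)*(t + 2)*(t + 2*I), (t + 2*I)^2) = t + 2*I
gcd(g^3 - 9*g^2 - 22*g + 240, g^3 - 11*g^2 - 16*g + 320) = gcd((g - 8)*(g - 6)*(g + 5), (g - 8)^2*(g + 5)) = g^2 - 3*g - 40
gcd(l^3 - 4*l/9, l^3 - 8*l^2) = l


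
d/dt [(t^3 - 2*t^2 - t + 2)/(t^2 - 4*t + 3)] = (t^2 - 6*t + 5)/(t^2 - 6*t + 9)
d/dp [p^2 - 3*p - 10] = 2*p - 3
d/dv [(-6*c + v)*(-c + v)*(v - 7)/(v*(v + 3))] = (-6*c^2*v^2 + 84*c^2*v + 126*c^2 - 70*c*v^2 + v^4 + 6*v^3 - 21*v^2)/(v^2*(v^2 + 6*v + 9))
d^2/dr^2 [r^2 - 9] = 2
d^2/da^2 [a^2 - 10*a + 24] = 2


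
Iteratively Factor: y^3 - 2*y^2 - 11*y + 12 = (y - 4)*(y^2 + 2*y - 3) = (y - 4)*(y - 1)*(y + 3)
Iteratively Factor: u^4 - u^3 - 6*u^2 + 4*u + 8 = (u + 1)*(u^3 - 2*u^2 - 4*u + 8) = (u - 2)*(u + 1)*(u^2 - 4) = (u - 2)*(u + 1)*(u + 2)*(u - 2)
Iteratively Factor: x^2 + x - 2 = (x - 1)*(x + 2)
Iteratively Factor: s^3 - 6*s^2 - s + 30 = (s - 5)*(s^2 - s - 6) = (s - 5)*(s - 3)*(s + 2)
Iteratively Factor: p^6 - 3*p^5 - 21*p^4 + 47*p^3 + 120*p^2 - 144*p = (p - 4)*(p^5 + p^4 - 17*p^3 - 21*p^2 + 36*p) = (p - 4)*(p + 3)*(p^4 - 2*p^3 - 11*p^2 + 12*p) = p*(p - 4)*(p + 3)*(p^3 - 2*p^2 - 11*p + 12) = p*(p - 4)*(p - 1)*(p + 3)*(p^2 - p - 12) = p*(p - 4)^2*(p - 1)*(p + 3)*(p + 3)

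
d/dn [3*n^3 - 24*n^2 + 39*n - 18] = 9*n^2 - 48*n + 39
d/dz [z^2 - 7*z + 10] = 2*z - 7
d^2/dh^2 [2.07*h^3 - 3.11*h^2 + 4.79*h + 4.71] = 12.42*h - 6.22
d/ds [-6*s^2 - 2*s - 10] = -12*s - 2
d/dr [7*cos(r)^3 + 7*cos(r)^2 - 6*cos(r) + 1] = (-21*cos(r)^2 - 14*cos(r) + 6)*sin(r)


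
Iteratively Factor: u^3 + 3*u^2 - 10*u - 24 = (u - 3)*(u^2 + 6*u + 8) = (u - 3)*(u + 4)*(u + 2)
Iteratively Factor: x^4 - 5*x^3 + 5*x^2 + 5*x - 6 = (x - 1)*(x^3 - 4*x^2 + x + 6) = (x - 1)*(x + 1)*(x^2 - 5*x + 6) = (x - 3)*(x - 1)*(x + 1)*(x - 2)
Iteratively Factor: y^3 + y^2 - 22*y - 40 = (y - 5)*(y^2 + 6*y + 8) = (y - 5)*(y + 2)*(y + 4)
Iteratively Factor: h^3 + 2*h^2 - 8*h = (h)*(h^2 + 2*h - 8) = h*(h - 2)*(h + 4)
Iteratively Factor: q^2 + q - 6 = (q - 2)*(q + 3)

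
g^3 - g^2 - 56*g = g*(g - 8)*(g + 7)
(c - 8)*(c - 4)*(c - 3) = c^3 - 15*c^2 + 68*c - 96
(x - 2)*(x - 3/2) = x^2 - 7*x/2 + 3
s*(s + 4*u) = s^2 + 4*s*u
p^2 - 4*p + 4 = (p - 2)^2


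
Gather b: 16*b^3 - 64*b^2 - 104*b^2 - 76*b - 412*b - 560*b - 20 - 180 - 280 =16*b^3 - 168*b^2 - 1048*b - 480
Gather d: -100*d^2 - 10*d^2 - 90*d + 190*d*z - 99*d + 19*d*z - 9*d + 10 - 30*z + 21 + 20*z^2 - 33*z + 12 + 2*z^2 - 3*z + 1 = -110*d^2 + d*(209*z - 198) + 22*z^2 - 66*z + 44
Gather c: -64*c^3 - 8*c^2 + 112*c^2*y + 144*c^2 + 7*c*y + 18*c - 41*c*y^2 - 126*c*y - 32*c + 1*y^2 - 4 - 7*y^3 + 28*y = -64*c^3 + c^2*(112*y + 136) + c*(-41*y^2 - 119*y - 14) - 7*y^3 + y^2 + 28*y - 4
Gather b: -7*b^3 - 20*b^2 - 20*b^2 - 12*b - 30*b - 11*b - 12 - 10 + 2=-7*b^3 - 40*b^2 - 53*b - 20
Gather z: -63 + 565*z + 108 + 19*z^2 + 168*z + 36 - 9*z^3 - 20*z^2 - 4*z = -9*z^3 - z^2 + 729*z + 81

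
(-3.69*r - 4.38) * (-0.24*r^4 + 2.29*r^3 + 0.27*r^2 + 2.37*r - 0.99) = 0.8856*r^5 - 7.3989*r^4 - 11.0265*r^3 - 9.9279*r^2 - 6.7275*r + 4.3362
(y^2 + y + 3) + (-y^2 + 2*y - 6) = 3*y - 3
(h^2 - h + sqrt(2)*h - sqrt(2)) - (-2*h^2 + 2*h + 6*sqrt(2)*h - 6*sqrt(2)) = 3*h^2 - 5*sqrt(2)*h - 3*h + 5*sqrt(2)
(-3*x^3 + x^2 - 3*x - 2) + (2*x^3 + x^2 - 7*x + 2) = -x^3 + 2*x^2 - 10*x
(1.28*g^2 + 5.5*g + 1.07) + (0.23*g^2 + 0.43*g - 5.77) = 1.51*g^2 + 5.93*g - 4.7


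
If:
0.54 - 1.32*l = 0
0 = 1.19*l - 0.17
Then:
No Solution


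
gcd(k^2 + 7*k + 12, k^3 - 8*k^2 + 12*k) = 1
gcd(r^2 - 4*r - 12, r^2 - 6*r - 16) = r + 2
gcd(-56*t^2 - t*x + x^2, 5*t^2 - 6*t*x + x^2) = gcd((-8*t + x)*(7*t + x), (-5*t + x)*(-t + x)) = 1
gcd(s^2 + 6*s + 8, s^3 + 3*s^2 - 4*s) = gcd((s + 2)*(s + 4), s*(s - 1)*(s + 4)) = s + 4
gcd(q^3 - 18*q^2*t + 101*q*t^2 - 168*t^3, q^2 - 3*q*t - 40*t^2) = q - 8*t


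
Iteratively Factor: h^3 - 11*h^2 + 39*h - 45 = (h - 5)*(h^2 - 6*h + 9) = (h - 5)*(h - 3)*(h - 3)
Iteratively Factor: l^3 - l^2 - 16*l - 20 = (l + 2)*(l^2 - 3*l - 10) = (l + 2)^2*(l - 5)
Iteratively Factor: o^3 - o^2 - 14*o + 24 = (o - 3)*(o^2 + 2*o - 8) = (o - 3)*(o - 2)*(o + 4)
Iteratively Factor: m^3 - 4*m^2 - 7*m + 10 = (m - 1)*(m^2 - 3*m - 10) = (m - 5)*(m - 1)*(m + 2)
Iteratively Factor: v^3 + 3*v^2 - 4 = (v + 2)*(v^2 + v - 2) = (v + 2)^2*(v - 1)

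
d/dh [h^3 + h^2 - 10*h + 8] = 3*h^2 + 2*h - 10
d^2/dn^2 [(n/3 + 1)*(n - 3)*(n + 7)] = 2*n + 14/3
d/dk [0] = 0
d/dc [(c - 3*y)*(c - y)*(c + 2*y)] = 3*c^2 - 4*c*y - 5*y^2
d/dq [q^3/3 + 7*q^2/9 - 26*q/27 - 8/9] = q^2 + 14*q/9 - 26/27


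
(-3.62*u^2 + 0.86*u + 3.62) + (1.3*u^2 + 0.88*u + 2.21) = -2.32*u^2 + 1.74*u + 5.83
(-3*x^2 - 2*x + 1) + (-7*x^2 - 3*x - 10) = -10*x^2 - 5*x - 9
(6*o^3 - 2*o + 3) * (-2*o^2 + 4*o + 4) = -12*o^5 + 24*o^4 + 28*o^3 - 14*o^2 + 4*o + 12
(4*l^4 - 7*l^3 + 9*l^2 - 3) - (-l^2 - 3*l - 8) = 4*l^4 - 7*l^3 + 10*l^2 + 3*l + 5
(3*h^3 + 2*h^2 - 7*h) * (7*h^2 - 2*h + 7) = 21*h^5 + 8*h^4 - 32*h^3 + 28*h^2 - 49*h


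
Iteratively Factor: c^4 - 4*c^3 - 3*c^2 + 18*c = (c)*(c^3 - 4*c^2 - 3*c + 18) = c*(c - 3)*(c^2 - c - 6) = c*(c - 3)^2*(c + 2)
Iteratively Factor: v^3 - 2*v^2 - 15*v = (v - 5)*(v^2 + 3*v) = (v - 5)*(v + 3)*(v)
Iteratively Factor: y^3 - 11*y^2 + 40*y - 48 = (y - 4)*(y^2 - 7*y + 12) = (y - 4)^2*(y - 3)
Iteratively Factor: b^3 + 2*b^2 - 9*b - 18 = (b + 3)*(b^2 - b - 6) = (b + 2)*(b + 3)*(b - 3)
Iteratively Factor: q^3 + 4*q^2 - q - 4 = (q + 4)*(q^2 - 1) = (q + 1)*(q + 4)*(q - 1)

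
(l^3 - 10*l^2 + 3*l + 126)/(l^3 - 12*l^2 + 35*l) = (l^2 - 3*l - 18)/(l*(l - 5))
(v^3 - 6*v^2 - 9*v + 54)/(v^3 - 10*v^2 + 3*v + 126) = (v - 3)/(v - 7)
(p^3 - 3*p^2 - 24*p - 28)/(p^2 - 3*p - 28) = (p^2 + 4*p + 4)/(p + 4)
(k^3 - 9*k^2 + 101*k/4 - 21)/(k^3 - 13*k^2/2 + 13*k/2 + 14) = (k - 3/2)/(k + 1)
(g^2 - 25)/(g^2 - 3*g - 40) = (g - 5)/(g - 8)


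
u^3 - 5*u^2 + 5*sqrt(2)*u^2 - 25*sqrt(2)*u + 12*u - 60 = (u - 5)*(u + 2*sqrt(2))*(u + 3*sqrt(2))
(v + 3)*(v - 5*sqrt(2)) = v^2 - 5*sqrt(2)*v + 3*v - 15*sqrt(2)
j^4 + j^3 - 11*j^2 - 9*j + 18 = (j - 3)*(j - 1)*(j + 2)*(j + 3)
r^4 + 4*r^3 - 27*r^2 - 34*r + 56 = (r - 4)*(r - 1)*(r + 2)*(r + 7)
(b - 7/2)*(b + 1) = b^2 - 5*b/2 - 7/2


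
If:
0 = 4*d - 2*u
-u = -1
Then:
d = 1/2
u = 1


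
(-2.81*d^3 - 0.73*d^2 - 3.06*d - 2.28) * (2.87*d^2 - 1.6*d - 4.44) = -8.0647*d^5 + 2.4009*d^4 + 4.8622*d^3 + 1.5936*d^2 + 17.2344*d + 10.1232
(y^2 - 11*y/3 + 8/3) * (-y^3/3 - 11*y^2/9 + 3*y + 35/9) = -y^5/3 + 178*y^3/27 - 280*y^2/27 - 169*y/27 + 280/27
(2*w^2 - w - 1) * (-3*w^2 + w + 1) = -6*w^4 + 5*w^3 + 4*w^2 - 2*w - 1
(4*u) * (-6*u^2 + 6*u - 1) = -24*u^3 + 24*u^2 - 4*u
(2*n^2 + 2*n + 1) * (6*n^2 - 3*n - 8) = 12*n^4 + 6*n^3 - 16*n^2 - 19*n - 8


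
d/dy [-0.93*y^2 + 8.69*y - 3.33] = 8.69 - 1.86*y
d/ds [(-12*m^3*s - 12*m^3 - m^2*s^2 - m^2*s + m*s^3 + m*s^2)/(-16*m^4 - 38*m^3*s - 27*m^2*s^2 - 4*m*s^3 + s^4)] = m*(192*m^5 - 160*m^4*s - 440*m^4 - 174*m^3*s^2 - 240*m^3*s + 2*m^2*s^3 + 31*m^2*s^2 + 3*m*s^4 + 9*m*s^3 - s^5 - 2*s^4)/(256*m^7 + 960*m^6*s + 1348*m^5*s^2 + 832*m^4*s^3 + 169*m^3*s^4 - 29*m^2*s^5 - 9*m*s^6 + s^7)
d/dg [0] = 0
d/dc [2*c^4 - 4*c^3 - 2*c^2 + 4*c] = 8*c^3 - 12*c^2 - 4*c + 4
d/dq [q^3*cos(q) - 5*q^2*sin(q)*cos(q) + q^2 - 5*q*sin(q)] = -q^3*sin(q) + 3*q^2*cos(q) - 5*q^2*cos(2*q) - 5*q*sin(2*q) - 5*q*cos(q) + 2*q - 5*sin(q)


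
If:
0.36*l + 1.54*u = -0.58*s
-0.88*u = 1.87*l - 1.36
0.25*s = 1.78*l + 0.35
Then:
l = -2.62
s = -17.27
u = 7.12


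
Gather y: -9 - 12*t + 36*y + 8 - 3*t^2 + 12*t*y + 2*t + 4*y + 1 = -3*t^2 - 10*t + y*(12*t + 40)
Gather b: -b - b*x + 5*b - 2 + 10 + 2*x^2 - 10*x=b*(4 - x) + 2*x^2 - 10*x + 8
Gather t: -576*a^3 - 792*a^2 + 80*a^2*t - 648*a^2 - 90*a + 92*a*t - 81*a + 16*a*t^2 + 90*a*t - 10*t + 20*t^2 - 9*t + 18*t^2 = -576*a^3 - 1440*a^2 - 171*a + t^2*(16*a + 38) + t*(80*a^2 + 182*a - 19)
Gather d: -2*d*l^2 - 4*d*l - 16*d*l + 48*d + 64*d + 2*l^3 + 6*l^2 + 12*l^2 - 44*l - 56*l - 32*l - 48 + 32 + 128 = d*(-2*l^2 - 20*l + 112) + 2*l^3 + 18*l^2 - 132*l + 112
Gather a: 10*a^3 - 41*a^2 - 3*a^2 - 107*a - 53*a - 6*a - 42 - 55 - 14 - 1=10*a^3 - 44*a^2 - 166*a - 112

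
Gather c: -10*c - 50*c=-60*c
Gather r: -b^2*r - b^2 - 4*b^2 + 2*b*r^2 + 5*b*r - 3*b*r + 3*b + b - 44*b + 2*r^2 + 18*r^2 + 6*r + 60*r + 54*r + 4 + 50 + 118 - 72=-5*b^2 - 40*b + r^2*(2*b + 20) + r*(-b^2 + 2*b + 120) + 100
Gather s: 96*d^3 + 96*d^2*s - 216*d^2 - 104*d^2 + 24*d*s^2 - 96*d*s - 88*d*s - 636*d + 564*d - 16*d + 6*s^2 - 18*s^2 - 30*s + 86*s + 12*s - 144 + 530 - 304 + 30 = 96*d^3 - 320*d^2 - 88*d + s^2*(24*d - 12) + s*(96*d^2 - 184*d + 68) + 112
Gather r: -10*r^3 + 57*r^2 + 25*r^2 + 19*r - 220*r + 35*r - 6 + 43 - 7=-10*r^3 + 82*r^2 - 166*r + 30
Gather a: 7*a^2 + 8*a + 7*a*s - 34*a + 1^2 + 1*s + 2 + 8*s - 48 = 7*a^2 + a*(7*s - 26) + 9*s - 45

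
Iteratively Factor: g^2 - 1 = (g + 1)*(g - 1)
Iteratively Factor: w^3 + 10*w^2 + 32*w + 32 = (w + 4)*(w^2 + 6*w + 8) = (w + 4)^2*(w + 2)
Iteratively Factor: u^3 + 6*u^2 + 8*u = (u + 2)*(u^2 + 4*u) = (u + 2)*(u + 4)*(u)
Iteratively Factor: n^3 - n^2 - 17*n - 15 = (n + 1)*(n^2 - 2*n - 15) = (n - 5)*(n + 1)*(n + 3)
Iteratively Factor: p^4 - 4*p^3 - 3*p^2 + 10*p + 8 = (p + 1)*(p^3 - 5*p^2 + 2*p + 8) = (p - 4)*(p + 1)*(p^2 - p - 2) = (p - 4)*(p - 2)*(p + 1)*(p + 1)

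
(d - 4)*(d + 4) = d^2 - 16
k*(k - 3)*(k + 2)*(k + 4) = k^4 + 3*k^3 - 10*k^2 - 24*k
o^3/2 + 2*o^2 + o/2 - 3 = (o/2 + 1)*(o - 1)*(o + 3)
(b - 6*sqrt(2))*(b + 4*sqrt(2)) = b^2 - 2*sqrt(2)*b - 48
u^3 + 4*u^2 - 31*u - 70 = (u - 5)*(u + 2)*(u + 7)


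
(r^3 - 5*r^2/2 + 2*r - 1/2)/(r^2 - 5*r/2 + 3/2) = (2*r^2 - 3*r + 1)/(2*r - 3)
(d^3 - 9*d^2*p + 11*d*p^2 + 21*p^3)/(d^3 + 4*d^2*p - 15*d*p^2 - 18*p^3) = (d - 7*p)/(d + 6*p)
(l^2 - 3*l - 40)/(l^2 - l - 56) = (l + 5)/(l + 7)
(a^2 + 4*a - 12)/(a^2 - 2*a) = (a + 6)/a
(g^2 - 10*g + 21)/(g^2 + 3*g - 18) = (g - 7)/(g + 6)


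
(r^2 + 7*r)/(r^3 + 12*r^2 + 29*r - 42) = r/(r^2 + 5*r - 6)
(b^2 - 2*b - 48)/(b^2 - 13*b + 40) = (b + 6)/(b - 5)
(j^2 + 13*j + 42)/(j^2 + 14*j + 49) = (j + 6)/(j + 7)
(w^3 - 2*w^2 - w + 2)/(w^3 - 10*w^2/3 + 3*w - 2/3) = 3*(w + 1)/(3*w - 1)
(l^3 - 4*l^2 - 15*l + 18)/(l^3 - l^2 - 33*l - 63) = (l^2 - 7*l + 6)/(l^2 - 4*l - 21)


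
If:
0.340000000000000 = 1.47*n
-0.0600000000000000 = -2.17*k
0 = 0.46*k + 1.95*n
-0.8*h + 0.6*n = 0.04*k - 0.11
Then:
No Solution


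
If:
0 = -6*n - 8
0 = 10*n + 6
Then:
No Solution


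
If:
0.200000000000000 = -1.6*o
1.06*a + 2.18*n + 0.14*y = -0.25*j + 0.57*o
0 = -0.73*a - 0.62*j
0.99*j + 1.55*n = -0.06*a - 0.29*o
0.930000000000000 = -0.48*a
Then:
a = -1.94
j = 2.28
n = -1.36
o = -0.12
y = 31.24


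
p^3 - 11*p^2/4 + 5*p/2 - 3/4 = (p - 1)^2*(p - 3/4)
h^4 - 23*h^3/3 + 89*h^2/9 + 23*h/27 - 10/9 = (h - 6)*(h - 5/3)*(h - 1/3)*(h + 1/3)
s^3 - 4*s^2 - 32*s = s*(s - 8)*(s + 4)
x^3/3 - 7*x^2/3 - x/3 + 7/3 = (x/3 + 1/3)*(x - 7)*(x - 1)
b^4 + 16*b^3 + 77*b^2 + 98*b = b*(b + 2)*(b + 7)^2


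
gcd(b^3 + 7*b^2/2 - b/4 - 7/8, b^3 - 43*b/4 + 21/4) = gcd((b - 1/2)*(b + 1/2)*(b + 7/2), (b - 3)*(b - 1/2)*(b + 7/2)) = b^2 + 3*b - 7/4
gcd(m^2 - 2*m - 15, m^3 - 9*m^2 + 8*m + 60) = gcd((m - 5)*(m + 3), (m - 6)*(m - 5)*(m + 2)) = m - 5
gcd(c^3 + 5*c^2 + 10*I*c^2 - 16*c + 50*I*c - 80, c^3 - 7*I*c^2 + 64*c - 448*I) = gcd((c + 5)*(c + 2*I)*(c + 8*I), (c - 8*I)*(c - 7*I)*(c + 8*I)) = c + 8*I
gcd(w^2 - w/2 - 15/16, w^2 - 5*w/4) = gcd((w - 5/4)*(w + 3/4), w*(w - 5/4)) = w - 5/4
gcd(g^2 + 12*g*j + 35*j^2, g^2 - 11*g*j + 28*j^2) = 1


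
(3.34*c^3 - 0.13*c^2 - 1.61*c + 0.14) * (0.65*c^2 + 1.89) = 2.171*c^5 - 0.0845*c^4 + 5.2661*c^3 - 0.1547*c^2 - 3.0429*c + 0.2646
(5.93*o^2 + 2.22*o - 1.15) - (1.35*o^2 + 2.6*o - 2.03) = 4.58*o^2 - 0.38*o + 0.88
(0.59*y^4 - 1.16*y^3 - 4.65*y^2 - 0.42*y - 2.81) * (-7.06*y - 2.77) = -4.1654*y^5 + 6.5553*y^4 + 36.0422*y^3 + 15.8457*y^2 + 21.002*y + 7.7837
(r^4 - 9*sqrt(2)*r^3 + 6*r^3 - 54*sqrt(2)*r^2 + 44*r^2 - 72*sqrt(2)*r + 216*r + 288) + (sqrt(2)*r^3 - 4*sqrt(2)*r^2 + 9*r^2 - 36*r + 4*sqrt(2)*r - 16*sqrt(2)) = r^4 - 8*sqrt(2)*r^3 + 6*r^3 - 58*sqrt(2)*r^2 + 53*r^2 - 68*sqrt(2)*r + 180*r - 16*sqrt(2) + 288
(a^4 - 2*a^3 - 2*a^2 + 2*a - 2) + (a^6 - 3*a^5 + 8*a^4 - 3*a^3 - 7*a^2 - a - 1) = a^6 - 3*a^5 + 9*a^4 - 5*a^3 - 9*a^2 + a - 3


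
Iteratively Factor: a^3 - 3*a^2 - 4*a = (a - 4)*(a^2 + a) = a*(a - 4)*(a + 1)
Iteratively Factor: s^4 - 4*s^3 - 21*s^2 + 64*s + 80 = (s + 1)*(s^3 - 5*s^2 - 16*s + 80) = (s - 4)*(s + 1)*(s^2 - s - 20) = (s - 5)*(s - 4)*(s + 1)*(s + 4)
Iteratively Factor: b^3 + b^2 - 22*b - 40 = (b + 4)*(b^2 - 3*b - 10) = (b - 5)*(b + 4)*(b + 2)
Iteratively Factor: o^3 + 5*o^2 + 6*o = (o)*(o^2 + 5*o + 6) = o*(o + 2)*(o + 3)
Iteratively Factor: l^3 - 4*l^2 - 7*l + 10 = (l + 2)*(l^2 - 6*l + 5) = (l - 1)*(l + 2)*(l - 5)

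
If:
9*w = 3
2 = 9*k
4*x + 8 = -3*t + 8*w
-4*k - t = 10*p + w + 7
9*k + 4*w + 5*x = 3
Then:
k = 2/9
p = -49/75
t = -76/45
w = 1/3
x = -1/15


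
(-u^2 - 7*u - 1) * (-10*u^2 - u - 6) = 10*u^4 + 71*u^3 + 23*u^2 + 43*u + 6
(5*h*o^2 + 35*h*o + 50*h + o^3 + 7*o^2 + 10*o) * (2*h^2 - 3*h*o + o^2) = 10*h^3*o^2 + 70*h^3*o + 100*h^3 - 13*h^2*o^3 - 91*h^2*o^2 - 130*h^2*o + 2*h*o^4 + 14*h*o^3 + 20*h*o^2 + o^5 + 7*o^4 + 10*o^3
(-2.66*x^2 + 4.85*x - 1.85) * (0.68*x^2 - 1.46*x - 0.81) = -1.8088*x^4 + 7.1816*x^3 - 6.1844*x^2 - 1.2275*x + 1.4985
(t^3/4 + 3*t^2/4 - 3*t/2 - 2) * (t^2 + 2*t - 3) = t^5/4 + 5*t^4/4 - 3*t^3/4 - 29*t^2/4 + t/2 + 6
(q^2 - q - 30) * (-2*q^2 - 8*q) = -2*q^4 - 6*q^3 + 68*q^2 + 240*q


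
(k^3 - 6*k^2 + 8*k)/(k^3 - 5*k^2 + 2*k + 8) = k/(k + 1)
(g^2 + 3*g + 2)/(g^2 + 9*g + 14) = (g + 1)/(g + 7)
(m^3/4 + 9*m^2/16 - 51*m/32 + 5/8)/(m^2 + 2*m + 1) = (8*m^3 + 18*m^2 - 51*m + 20)/(32*(m^2 + 2*m + 1))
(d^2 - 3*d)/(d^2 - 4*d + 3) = d/(d - 1)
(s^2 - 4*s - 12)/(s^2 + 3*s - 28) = (s^2 - 4*s - 12)/(s^2 + 3*s - 28)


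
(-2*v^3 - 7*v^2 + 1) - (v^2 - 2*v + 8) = -2*v^3 - 8*v^2 + 2*v - 7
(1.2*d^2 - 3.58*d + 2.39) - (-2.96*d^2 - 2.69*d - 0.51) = 4.16*d^2 - 0.89*d + 2.9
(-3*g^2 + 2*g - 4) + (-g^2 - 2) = -4*g^2 + 2*g - 6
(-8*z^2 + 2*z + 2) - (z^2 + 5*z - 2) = -9*z^2 - 3*z + 4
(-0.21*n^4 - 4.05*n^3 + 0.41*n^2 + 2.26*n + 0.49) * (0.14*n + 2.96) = -0.0294*n^5 - 1.1886*n^4 - 11.9306*n^3 + 1.53*n^2 + 6.7582*n + 1.4504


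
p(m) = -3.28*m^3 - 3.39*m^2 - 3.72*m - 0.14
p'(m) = -9.84*m^2 - 6.78*m - 3.72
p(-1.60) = 10.57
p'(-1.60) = -18.06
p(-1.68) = 12.09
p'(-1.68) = -20.10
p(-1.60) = 10.57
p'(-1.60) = -18.06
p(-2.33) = 31.61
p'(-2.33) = -41.34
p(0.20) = -1.05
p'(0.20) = -5.47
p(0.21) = -1.10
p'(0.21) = -5.58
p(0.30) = -1.65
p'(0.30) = -6.64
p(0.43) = -2.63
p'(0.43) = -8.45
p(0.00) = -0.14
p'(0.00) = -3.72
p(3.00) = -130.37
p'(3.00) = -112.62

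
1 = 1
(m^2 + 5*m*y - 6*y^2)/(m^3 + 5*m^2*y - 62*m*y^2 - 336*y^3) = (-m + y)/(-m^2 + m*y + 56*y^2)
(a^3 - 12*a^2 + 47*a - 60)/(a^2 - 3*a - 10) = (a^2 - 7*a + 12)/(a + 2)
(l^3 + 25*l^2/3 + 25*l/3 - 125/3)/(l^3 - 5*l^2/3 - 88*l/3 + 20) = (3*l^2 + 10*l - 25)/(3*l^2 - 20*l + 12)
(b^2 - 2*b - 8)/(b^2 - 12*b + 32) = (b + 2)/(b - 8)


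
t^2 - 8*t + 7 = (t - 7)*(t - 1)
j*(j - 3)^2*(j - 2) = j^4 - 8*j^3 + 21*j^2 - 18*j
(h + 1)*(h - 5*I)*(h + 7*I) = h^3 + h^2 + 2*I*h^2 + 35*h + 2*I*h + 35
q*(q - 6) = q^2 - 6*q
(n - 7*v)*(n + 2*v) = n^2 - 5*n*v - 14*v^2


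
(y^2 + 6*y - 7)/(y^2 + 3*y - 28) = (y - 1)/(y - 4)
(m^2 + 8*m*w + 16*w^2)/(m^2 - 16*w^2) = (-m - 4*w)/(-m + 4*w)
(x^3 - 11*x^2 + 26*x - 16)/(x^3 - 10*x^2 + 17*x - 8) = (x - 2)/(x - 1)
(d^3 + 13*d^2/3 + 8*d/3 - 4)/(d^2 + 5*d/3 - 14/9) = 3*(d^2 + 5*d + 6)/(3*d + 7)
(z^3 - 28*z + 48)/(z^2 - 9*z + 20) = (z^2 + 4*z - 12)/(z - 5)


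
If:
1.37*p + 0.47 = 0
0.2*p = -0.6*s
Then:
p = -0.34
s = 0.11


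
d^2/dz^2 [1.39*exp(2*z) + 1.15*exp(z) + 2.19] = (5.56*exp(z) + 1.15)*exp(z)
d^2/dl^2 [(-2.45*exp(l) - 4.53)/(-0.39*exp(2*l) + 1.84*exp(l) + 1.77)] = (0.372645*exp(4*l) + 4.514172*exp(3*l) + 0.395226000000001*exp(2*l) + 19.865844*exp(l) - 7.077699)*exp(l)/(0.059319*exp(6*l) - 0.839592*exp(5*l) + 3.153501*exp(4*l) + 1.391408*exp(3*l) - 14.312043*exp(2*l) - 17.293608*exp(l) - 5.545233)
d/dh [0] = 0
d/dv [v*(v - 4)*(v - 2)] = 3*v^2 - 12*v + 8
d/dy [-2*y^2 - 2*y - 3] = -4*y - 2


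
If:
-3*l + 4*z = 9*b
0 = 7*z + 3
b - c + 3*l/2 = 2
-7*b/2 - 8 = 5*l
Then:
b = 72/161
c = -712/161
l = -44/23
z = -3/7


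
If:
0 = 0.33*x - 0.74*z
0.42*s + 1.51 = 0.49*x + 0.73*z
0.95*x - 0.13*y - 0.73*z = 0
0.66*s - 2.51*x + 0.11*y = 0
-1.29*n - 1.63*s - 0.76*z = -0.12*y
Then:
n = 12.24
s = -10.18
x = -3.39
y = -16.28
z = -1.51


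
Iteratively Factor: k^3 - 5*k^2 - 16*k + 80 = (k + 4)*(k^2 - 9*k + 20) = (k - 5)*(k + 4)*(k - 4)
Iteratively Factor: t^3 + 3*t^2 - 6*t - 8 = (t - 2)*(t^2 + 5*t + 4) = (t - 2)*(t + 1)*(t + 4)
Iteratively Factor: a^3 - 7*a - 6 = (a + 2)*(a^2 - 2*a - 3) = (a - 3)*(a + 2)*(a + 1)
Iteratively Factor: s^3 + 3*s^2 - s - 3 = (s + 1)*(s^2 + 2*s - 3) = (s + 1)*(s + 3)*(s - 1)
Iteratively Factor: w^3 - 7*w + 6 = (w + 3)*(w^2 - 3*w + 2) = (w - 1)*(w + 3)*(w - 2)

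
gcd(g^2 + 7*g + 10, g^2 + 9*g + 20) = g + 5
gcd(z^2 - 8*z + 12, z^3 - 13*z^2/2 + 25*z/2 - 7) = z - 2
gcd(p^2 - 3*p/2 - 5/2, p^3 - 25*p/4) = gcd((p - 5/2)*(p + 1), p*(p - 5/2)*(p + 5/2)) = p - 5/2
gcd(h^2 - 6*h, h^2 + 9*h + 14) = 1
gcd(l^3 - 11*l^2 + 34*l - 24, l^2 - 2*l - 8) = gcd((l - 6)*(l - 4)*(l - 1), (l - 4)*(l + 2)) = l - 4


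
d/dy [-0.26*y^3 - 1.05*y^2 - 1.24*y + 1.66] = -0.78*y^2 - 2.1*y - 1.24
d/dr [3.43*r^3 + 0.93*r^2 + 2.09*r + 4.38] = 10.29*r^2 + 1.86*r + 2.09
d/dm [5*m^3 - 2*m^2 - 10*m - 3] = 15*m^2 - 4*m - 10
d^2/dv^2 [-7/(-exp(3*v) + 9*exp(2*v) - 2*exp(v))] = 7*((-9*exp(2*v) + 36*exp(v) - 2)*(exp(2*v) - 9*exp(v) + 2) + 2*(3*exp(2*v) - 18*exp(v) + 2)^2)*exp(-v)/(exp(2*v) - 9*exp(v) + 2)^3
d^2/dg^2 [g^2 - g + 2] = 2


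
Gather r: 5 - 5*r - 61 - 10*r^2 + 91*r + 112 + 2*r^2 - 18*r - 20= -8*r^2 + 68*r + 36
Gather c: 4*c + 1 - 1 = 4*c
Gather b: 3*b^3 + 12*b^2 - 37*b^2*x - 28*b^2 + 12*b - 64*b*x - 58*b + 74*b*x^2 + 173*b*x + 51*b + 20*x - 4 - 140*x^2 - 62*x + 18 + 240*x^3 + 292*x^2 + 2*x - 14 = 3*b^3 + b^2*(-37*x - 16) + b*(74*x^2 + 109*x + 5) + 240*x^3 + 152*x^2 - 40*x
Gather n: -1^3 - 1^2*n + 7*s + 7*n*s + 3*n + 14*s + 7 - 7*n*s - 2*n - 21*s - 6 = 0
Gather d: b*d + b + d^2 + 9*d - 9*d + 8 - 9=b*d + b + d^2 - 1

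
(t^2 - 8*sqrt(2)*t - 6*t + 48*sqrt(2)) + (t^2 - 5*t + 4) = 2*t^2 - 8*sqrt(2)*t - 11*t + 4 + 48*sqrt(2)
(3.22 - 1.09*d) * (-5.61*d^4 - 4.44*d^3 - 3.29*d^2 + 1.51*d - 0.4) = 6.1149*d^5 - 13.2246*d^4 - 10.7107*d^3 - 12.2397*d^2 + 5.2982*d - 1.288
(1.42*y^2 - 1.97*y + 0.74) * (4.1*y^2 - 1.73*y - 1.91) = 5.822*y^4 - 10.5336*y^3 + 3.7299*y^2 + 2.4825*y - 1.4134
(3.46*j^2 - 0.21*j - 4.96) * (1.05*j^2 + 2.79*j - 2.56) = 3.633*j^4 + 9.4329*j^3 - 14.6515*j^2 - 13.3008*j + 12.6976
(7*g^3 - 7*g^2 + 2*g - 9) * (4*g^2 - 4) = 28*g^5 - 28*g^4 - 20*g^3 - 8*g^2 - 8*g + 36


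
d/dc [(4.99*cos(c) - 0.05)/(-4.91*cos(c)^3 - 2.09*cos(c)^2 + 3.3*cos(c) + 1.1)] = (-49.0018*cos(c)^3 - 9.6926*cos(c)^2 + 0.209*cos(c) - 5.654)*sin(c)/(24.1081*cos(c)^6 + 20.5238*cos(c)^5 - 28.0379*cos(c)^4 - 24.596*cos(c)^3 + 6.292*cos(c)^2 + 7.26*cos(c) + 1.21)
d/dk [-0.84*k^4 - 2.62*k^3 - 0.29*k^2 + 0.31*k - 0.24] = -3.36*k^3 - 7.86*k^2 - 0.58*k + 0.31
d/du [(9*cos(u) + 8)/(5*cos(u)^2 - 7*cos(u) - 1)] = (45*cos(u)^2 + 80*cos(u) - 47)*sin(u)/(5*sin(u)^2 + 7*cos(u) - 4)^2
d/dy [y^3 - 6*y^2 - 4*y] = 3*y^2 - 12*y - 4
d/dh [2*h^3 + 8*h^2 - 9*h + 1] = 6*h^2 + 16*h - 9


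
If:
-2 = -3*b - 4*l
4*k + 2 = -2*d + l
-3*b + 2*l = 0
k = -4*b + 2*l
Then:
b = 2/9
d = -7/18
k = -2/9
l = 1/3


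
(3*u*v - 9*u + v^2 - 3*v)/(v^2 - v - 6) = (3*u + v)/(v + 2)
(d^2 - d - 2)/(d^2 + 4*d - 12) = (d + 1)/(d + 6)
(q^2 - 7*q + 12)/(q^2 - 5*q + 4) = (q - 3)/(q - 1)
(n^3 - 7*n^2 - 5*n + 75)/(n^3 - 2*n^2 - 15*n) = (n - 5)/n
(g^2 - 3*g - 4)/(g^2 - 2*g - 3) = (g - 4)/(g - 3)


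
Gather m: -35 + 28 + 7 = 0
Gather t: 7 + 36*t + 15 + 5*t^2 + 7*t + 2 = 5*t^2 + 43*t + 24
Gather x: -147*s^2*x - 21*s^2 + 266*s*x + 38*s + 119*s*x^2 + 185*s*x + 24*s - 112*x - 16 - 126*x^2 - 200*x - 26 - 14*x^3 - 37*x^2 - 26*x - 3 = -21*s^2 + 62*s - 14*x^3 + x^2*(119*s - 163) + x*(-147*s^2 + 451*s - 338) - 45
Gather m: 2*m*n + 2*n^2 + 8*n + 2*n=2*m*n + 2*n^2 + 10*n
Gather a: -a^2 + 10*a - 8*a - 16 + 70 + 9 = -a^2 + 2*a + 63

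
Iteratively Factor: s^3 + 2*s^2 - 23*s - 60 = (s - 5)*(s^2 + 7*s + 12) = (s - 5)*(s + 3)*(s + 4)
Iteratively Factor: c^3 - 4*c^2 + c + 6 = (c - 2)*(c^2 - 2*c - 3) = (c - 2)*(c + 1)*(c - 3)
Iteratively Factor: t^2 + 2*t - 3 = (t - 1)*(t + 3)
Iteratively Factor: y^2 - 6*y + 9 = (y - 3)*(y - 3)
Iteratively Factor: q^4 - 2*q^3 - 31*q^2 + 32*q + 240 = (q - 4)*(q^3 + 2*q^2 - 23*q - 60) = (q - 4)*(q + 3)*(q^2 - q - 20) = (q - 4)*(q + 3)*(q + 4)*(q - 5)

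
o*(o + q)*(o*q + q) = o^3*q + o^2*q^2 + o^2*q + o*q^2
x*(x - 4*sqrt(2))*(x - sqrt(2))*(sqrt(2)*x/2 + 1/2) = sqrt(2)*x^4/2 - 9*x^3/2 + 3*sqrt(2)*x^2/2 + 4*x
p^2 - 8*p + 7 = (p - 7)*(p - 1)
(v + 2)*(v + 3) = v^2 + 5*v + 6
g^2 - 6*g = g*(g - 6)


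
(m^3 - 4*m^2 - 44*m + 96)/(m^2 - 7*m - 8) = (m^2 + 4*m - 12)/(m + 1)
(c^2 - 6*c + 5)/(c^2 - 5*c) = (c - 1)/c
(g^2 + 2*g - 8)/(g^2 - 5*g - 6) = (-g^2 - 2*g + 8)/(-g^2 + 5*g + 6)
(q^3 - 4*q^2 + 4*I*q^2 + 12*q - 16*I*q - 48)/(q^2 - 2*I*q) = q - 4 + 6*I - 24*I/q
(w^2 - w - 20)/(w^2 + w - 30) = (w + 4)/(w + 6)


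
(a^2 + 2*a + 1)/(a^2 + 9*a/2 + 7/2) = 2*(a + 1)/(2*a + 7)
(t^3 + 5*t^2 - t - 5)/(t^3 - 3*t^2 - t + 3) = (t + 5)/(t - 3)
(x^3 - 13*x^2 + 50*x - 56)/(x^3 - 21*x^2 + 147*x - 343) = (x^2 - 6*x + 8)/(x^2 - 14*x + 49)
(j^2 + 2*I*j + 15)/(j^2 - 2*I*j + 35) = (j - 3*I)/(j - 7*I)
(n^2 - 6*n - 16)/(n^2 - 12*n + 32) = (n + 2)/(n - 4)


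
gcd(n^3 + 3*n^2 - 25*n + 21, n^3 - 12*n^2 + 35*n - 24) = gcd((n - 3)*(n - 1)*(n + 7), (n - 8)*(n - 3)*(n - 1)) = n^2 - 4*n + 3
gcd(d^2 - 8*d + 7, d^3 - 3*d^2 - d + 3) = d - 1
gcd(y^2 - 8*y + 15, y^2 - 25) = y - 5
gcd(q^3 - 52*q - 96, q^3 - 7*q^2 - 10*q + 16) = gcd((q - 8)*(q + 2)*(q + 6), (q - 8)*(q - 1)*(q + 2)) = q^2 - 6*q - 16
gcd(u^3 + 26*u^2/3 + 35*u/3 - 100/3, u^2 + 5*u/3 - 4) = u - 4/3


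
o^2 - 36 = (o - 6)*(o + 6)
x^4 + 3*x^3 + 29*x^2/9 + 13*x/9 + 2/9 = (x + 1/3)*(x + 2/3)*(x + 1)^2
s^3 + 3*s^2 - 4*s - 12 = (s - 2)*(s + 2)*(s + 3)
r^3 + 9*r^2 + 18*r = r*(r + 3)*(r + 6)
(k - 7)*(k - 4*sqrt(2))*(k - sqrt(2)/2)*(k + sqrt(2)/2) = k^4 - 7*k^3 - 4*sqrt(2)*k^3 - k^2/2 + 28*sqrt(2)*k^2 + 2*sqrt(2)*k + 7*k/2 - 14*sqrt(2)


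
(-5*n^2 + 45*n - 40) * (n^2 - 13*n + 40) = -5*n^4 + 110*n^3 - 825*n^2 + 2320*n - 1600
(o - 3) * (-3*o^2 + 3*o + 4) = -3*o^3 + 12*o^2 - 5*o - 12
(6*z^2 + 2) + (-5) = 6*z^2 - 3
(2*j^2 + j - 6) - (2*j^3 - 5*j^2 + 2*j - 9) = -2*j^3 + 7*j^2 - j + 3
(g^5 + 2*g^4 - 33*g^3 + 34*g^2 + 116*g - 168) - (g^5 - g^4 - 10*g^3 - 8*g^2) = 3*g^4 - 23*g^3 + 42*g^2 + 116*g - 168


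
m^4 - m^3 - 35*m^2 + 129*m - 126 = (m - 3)^2*(m - 2)*(m + 7)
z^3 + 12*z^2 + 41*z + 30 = (z + 1)*(z + 5)*(z + 6)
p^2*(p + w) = p^3 + p^2*w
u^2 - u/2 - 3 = (u - 2)*(u + 3/2)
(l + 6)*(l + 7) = l^2 + 13*l + 42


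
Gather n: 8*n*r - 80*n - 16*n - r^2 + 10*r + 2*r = n*(8*r - 96) - r^2 + 12*r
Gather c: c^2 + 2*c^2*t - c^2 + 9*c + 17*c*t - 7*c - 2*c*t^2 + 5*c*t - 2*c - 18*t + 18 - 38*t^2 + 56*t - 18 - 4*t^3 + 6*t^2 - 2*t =2*c^2*t + c*(-2*t^2 + 22*t) - 4*t^3 - 32*t^2 + 36*t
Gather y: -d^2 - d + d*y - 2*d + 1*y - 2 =-d^2 - 3*d + y*(d + 1) - 2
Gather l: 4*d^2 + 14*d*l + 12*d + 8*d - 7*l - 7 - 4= 4*d^2 + 20*d + l*(14*d - 7) - 11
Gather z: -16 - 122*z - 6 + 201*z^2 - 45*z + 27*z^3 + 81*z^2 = 27*z^3 + 282*z^2 - 167*z - 22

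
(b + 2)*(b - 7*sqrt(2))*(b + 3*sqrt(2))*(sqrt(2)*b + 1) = sqrt(2)*b^4 - 7*b^3 + 2*sqrt(2)*b^3 - 46*sqrt(2)*b^2 - 14*b^2 - 92*sqrt(2)*b - 42*b - 84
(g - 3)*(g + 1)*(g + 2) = g^3 - 7*g - 6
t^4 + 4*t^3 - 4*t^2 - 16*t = t*(t - 2)*(t + 2)*(t + 4)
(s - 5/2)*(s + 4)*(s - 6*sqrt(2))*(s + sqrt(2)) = s^4 - 5*sqrt(2)*s^3 + 3*s^3/2 - 22*s^2 - 15*sqrt(2)*s^2/2 - 18*s + 50*sqrt(2)*s + 120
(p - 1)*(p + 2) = p^2 + p - 2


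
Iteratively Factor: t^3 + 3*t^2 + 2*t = (t + 1)*(t^2 + 2*t) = t*(t + 1)*(t + 2)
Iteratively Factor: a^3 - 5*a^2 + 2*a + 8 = (a - 4)*(a^2 - a - 2) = (a - 4)*(a - 2)*(a + 1)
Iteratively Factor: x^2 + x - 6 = (x - 2)*(x + 3)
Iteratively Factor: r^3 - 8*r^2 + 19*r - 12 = (r - 1)*(r^2 - 7*r + 12) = (r - 4)*(r - 1)*(r - 3)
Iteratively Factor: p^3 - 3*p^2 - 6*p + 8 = (p - 4)*(p^2 + p - 2) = (p - 4)*(p + 2)*(p - 1)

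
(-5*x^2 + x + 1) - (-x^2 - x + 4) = -4*x^2 + 2*x - 3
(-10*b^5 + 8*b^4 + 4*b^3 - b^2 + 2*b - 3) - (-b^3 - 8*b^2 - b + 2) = -10*b^5 + 8*b^4 + 5*b^3 + 7*b^2 + 3*b - 5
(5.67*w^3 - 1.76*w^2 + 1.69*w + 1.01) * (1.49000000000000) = 8.4483*w^3 - 2.6224*w^2 + 2.5181*w + 1.5049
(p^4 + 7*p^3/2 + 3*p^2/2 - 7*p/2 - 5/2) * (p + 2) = p^5 + 11*p^4/2 + 17*p^3/2 - p^2/2 - 19*p/2 - 5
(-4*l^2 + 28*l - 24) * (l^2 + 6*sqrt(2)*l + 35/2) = -4*l^4 - 24*sqrt(2)*l^3 + 28*l^3 - 94*l^2 + 168*sqrt(2)*l^2 - 144*sqrt(2)*l + 490*l - 420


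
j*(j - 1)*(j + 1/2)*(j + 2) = j^4 + 3*j^3/2 - 3*j^2/2 - j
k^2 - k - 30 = (k - 6)*(k + 5)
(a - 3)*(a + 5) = a^2 + 2*a - 15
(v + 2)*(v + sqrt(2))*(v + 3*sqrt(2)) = v^3 + 2*v^2 + 4*sqrt(2)*v^2 + 6*v + 8*sqrt(2)*v + 12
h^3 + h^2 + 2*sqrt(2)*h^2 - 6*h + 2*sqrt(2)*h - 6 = (h + 1)*(h - sqrt(2))*(h + 3*sqrt(2))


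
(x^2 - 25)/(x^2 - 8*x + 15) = (x + 5)/(x - 3)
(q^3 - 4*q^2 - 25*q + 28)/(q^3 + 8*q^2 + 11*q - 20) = (q - 7)/(q + 5)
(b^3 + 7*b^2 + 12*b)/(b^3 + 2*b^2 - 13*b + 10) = b*(b^2 + 7*b + 12)/(b^3 + 2*b^2 - 13*b + 10)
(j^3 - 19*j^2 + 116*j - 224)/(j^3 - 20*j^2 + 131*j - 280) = (j - 4)/(j - 5)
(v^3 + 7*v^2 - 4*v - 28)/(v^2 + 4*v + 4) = (v^2 + 5*v - 14)/(v + 2)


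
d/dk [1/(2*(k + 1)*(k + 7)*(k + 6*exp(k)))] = ((k + 1)*(k + 7)*(-6*exp(k) - 1) - (k + 1)*(k + 6*exp(k)) - (k + 7)*(k + 6*exp(k)))/(2*(k + 1)^2*(k + 7)^2*(k + 6*exp(k))^2)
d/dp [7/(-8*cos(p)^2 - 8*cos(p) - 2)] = -14*sin(p)/(2*cos(p) + 1)^3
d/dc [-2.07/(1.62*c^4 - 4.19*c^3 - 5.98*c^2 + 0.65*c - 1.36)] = (13.4136*c^3 - 26.0199*c^2 - 24.7572*c + 1.3455)/(-1.62*c^4 + 4.19*c^3 + 5.98*c^2 - 0.65*c + 1.36)^2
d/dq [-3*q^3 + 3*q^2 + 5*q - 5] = -9*q^2 + 6*q + 5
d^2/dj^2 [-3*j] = 0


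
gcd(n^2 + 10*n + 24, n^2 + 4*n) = n + 4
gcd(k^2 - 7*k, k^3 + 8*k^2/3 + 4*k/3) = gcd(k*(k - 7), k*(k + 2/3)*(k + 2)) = k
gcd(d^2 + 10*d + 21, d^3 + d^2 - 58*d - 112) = d + 7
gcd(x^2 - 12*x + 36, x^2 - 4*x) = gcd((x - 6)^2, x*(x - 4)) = 1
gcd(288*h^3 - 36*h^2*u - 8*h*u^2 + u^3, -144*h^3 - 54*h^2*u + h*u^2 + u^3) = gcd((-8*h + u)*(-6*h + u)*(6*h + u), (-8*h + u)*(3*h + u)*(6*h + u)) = -48*h^2 - 2*h*u + u^2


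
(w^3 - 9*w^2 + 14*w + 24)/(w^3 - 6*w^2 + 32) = (w^2 - 5*w - 6)/(w^2 - 2*w - 8)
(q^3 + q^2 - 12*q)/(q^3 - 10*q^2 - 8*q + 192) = q*(q - 3)/(q^2 - 14*q + 48)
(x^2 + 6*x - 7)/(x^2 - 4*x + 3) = (x + 7)/(x - 3)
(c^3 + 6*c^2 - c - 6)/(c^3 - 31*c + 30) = (c + 1)/(c - 5)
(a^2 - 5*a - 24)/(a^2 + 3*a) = (a - 8)/a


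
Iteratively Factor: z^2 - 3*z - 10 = (z + 2)*(z - 5)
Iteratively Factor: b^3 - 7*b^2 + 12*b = (b - 3)*(b^2 - 4*b) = (b - 4)*(b - 3)*(b)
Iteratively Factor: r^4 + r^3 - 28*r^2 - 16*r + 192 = (r + 4)*(r^3 - 3*r^2 - 16*r + 48) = (r - 4)*(r + 4)*(r^2 + r - 12) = (r - 4)*(r + 4)^2*(r - 3)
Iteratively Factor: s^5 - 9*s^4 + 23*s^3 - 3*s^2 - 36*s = (s - 3)*(s^4 - 6*s^3 + 5*s^2 + 12*s) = (s - 3)^2*(s^3 - 3*s^2 - 4*s) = (s - 3)^2*(s + 1)*(s^2 - 4*s) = (s - 4)*(s - 3)^2*(s + 1)*(s)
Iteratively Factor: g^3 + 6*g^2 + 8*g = (g + 2)*(g^2 + 4*g) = (g + 2)*(g + 4)*(g)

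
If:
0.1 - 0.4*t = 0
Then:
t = 0.25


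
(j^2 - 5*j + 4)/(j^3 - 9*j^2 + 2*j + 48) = (j^2 - 5*j + 4)/(j^3 - 9*j^2 + 2*j + 48)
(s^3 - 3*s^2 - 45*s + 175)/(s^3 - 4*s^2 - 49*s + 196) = (s^2 - 10*s + 25)/(s^2 - 11*s + 28)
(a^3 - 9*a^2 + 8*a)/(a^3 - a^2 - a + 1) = a*(a - 8)/(a^2 - 1)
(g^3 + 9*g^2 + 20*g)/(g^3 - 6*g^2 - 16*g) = (g^2 + 9*g + 20)/(g^2 - 6*g - 16)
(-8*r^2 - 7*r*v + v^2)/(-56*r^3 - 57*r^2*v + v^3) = 1/(7*r + v)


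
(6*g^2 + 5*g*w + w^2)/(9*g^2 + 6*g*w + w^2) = (2*g + w)/(3*g + w)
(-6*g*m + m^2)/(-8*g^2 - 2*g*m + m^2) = m*(6*g - m)/(8*g^2 + 2*g*m - m^2)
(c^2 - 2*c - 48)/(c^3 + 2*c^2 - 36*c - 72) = (c - 8)/(c^2 - 4*c - 12)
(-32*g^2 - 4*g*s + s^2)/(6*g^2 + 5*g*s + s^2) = (-32*g^2 - 4*g*s + s^2)/(6*g^2 + 5*g*s + s^2)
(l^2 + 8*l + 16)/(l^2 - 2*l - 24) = (l + 4)/(l - 6)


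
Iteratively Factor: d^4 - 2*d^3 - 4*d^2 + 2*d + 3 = (d + 1)*(d^3 - 3*d^2 - d + 3) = (d - 3)*(d + 1)*(d^2 - 1) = (d - 3)*(d + 1)^2*(d - 1)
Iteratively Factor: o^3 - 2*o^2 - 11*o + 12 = (o - 1)*(o^2 - o - 12) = (o - 1)*(o + 3)*(o - 4)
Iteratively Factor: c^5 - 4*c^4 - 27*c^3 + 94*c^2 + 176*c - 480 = (c - 4)*(c^4 - 27*c^2 - 14*c + 120) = (c - 4)*(c + 3)*(c^3 - 3*c^2 - 18*c + 40) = (c - 4)*(c - 2)*(c + 3)*(c^2 - c - 20) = (c - 4)*(c - 2)*(c + 3)*(c + 4)*(c - 5)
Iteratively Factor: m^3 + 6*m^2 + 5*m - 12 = (m - 1)*(m^2 + 7*m + 12) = (m - 1)*(m + 3)*(m + 4)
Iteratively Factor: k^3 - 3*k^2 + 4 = (k + 1)*(k^2 - 4*k + 4) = (k - 2)*(k + 1)*(k - 2)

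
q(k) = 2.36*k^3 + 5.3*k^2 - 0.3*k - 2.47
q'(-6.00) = 190.98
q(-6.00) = -319.63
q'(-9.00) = 477.78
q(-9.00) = -1290.91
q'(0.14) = 1.32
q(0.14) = -2.40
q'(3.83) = 144.15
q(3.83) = 206.72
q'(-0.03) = -0.61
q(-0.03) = -2.46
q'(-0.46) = -3.68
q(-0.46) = -1.44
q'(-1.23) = -2.63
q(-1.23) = 1.53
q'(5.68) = 288.33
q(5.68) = 599.29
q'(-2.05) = 7.72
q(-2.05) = 0.09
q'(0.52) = 7.13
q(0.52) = -0.86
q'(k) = 7.08*k^2 + 10.6*k - 0.3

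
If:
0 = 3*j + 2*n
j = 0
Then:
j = 0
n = 0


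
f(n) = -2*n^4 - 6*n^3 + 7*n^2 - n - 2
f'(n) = -8*n^3 - 18*n^2 + 14*n - 1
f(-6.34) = -1416.62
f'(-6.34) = 1225.44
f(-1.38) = 21.23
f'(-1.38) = -33.57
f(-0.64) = 2.74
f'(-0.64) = -15.24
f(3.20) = -339.84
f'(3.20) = -402.66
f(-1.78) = 35.72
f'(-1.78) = -37.83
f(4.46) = -1190.87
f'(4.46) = -1006.34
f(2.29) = -94.64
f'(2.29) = -159.41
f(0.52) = -1.62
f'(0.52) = 0.29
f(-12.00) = -30086.00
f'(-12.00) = 11063.00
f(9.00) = -16940.00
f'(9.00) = -7165.00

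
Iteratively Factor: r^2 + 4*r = (r + 4)*(r)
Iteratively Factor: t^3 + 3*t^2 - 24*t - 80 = (t + 4)*(t^2 - t - 20) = (t - 5)*(t + 4)*(t + 4)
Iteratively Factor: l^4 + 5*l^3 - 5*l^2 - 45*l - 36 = (l + 1)*(l^3 + 4*l^2 - 9*l - 36) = (l + 1)*(l + 4)*(l^2 - 9) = (l - 3)*(l + 1)*(l + 4)*(l + 3)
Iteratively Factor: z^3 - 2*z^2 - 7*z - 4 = (z + 1)*(z^2 - 3*z - 4) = (z - 4)*(z + 1)*(z + 1)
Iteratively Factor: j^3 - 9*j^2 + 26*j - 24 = (j - 4)*(j^2 - 5*j + 6) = (j - 4)*(j - 2)*(j - 3)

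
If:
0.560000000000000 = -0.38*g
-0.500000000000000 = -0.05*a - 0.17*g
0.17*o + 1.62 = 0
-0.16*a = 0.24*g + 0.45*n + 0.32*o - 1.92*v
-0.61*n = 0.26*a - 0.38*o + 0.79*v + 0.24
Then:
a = 15.01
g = -1.47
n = -9.25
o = -9.53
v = -2.69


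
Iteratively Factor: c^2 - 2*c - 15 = (c - 5)*(c + 3)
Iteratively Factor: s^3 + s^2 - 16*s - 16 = (s + 1)*(s^2 - 16) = (s + 1)*(s + 4)*(s - 4)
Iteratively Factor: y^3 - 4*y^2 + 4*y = (y - 2)*(y^2 - 2*y) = y*(y - 2)*(y - 2)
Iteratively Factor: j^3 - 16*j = (j)*(j^2 - 16) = j*(j + 4)*(j - 4)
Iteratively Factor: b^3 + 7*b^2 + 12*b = (b)*(b^2 + 7*b + 12) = b*(b + 4)*(b + 3)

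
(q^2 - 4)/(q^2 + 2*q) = (q - 2)/q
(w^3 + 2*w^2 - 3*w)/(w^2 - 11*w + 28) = w*(w^2 + 2*w - 3)/(w^2 - 11*w + 28)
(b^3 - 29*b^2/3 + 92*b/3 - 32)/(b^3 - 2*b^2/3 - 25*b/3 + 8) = (b^2 - 7*b + 12)/(b^2 + 2*b - 3)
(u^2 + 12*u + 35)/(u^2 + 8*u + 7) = (u + 5)/(u + 1)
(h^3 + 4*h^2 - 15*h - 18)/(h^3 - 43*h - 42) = (h - 3)/(h - 7)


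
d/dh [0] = 0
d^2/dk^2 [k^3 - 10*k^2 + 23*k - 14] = 6*k - 20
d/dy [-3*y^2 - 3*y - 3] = -6*y - 3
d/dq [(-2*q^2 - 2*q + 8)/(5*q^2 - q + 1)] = 6*(2*q^2 - 14*q + 1)/(25*q^4 - 10*q^3 + 11*q^2 - 2*q + 1)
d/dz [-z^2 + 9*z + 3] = 9 - 2*z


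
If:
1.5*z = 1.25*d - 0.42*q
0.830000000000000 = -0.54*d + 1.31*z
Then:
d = 2.42592592592593*z - 1.53703703703704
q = 3.64858906525573*z - 4.57451499118166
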